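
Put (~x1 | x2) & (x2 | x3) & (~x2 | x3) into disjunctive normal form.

(~x1 | x2) & (x2 | x3) & (~x2 | x3)
= (~x1 & x2 & ~x2) | (~x1 & x2 & x3) | (~x1 & x3 & ~x2) | (~x1 & x3 & x3) | (x2 & x2 & ~x2) | (x2 & x2 & x3) | (x2 & x3 & ~x2) | (x2 & x3 & x3)   (distribute & over |)
= (~x1 & x3) | (x2 & x3)   (simplify)

(~x1 & x3) | (x2 & x3)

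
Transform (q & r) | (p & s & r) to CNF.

(q & r) | (p & s & r)
≡ (q | p) & (q | s) & (q | r) & (r | p) & (r | s) & (r | r)   [distribute | over &]
≡ (q | p) & (q | s) & r   [simplify]

(q | p) & (q | s) & r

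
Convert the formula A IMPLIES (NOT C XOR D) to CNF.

A IMPLIES (NOT C XOR D)
≡ NOT A OR (NOT C XOR D)   — eliminate IMPLIES
≡ NOT A OR ((NOT C OR D) AND NOT (NOT C AND D))   — expand XOR
≡ NOT A OR ((NOT C OR D) AND (NOT NOT C OR NOT D))   — De Morgan
≡ NOT A OR ((NOT C OR D) AND (C OR NOT D))   — double negation
≡ (NOT A OR NOT C OR D) AND (NOT A OR C OR NOT D)   — distribute OR over AND

(NOT A OR NOT C OR D) AND (NOT A OR C OR NOT D)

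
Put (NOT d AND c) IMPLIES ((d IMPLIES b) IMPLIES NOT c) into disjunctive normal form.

(NOT d AND c) IMPLIES ((d IMPLIES b) IMPLIES NOT c)
≡ NOT (NOT d AND c) OR ((d IMPLIES b) IMPLIES NOT c)   [eliminate IMPLIES]
≡ NOT (NOT d AND c) OR NOT (d IMPLIES b) OR NOT c   [eliminate IMPLIES]
≡ NOT (NOT d AND c) OR NOT (NOT d OR b) OR NOT c   [eliminate IMPLIES]
≡ NOT NOT d OR NOT c OR NOT (NOT d OR b) OR NOT c   [De Morgan]
≡ d OR NOT c OR NOT (NOT d OR b) OR NOT c   [double negation]
≡ d OR NOT c OR (NOT NOT d AND NOT b) OR NOT c   [De Morgan]
≡ d OR NOT c OR (d AND NOT b) OR NOT c   [double negation]
≡ d OR NOT c   [simplify]

d OR NOT c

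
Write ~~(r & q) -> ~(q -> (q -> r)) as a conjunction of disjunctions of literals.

~r | ~q

~~(r & q) -> ~(q -> (q -> r))
⇔ ~~~(r & q) | ~(q -> (q -> r))   — eliminate ->
⇔ ~~~(r & q) | ~(~q | (q -> r))   — eliminate ->
⇔ ~~~(r & q) | ~(~q | ~q | r)   — eliminate ->
⇔ ~(r & q) | ~(~q | ~q | r)   — double negation
⇔ ~r | ~q | ~(~q | ~q | r)   — De Morgan
⇔ ~r | ~q | (~~q & ~~q & ~r)   — De Morgan
⇔ ~r | ~q | (q & ~~q & ~r)   — double negation
⇔ ~r | ~q | (q & q & ~r)   — double negation
⇔ (~r | ~q | q) & (~r | ~q | q) & (~r | ~q | ~r)   — distribute | over &
⇔ ~r | ~q   — simplify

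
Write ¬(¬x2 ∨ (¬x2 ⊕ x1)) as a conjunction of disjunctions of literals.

x2 ∧ (¬x1 ∨ ¬x2)

¬(¬x2 ∨ (¬x2 ⊕ x1))
= ¬(¬x2 ∨ (¬x2 ∨ x1) ∧ ¬(¬x2 ∧ x1))   [expand ⊕]
= ¬¬x2 ∧ ¬((¬x2 ∨ x1) ∧ ¬(¬x2 ∧ x1))   [De Morgan]
= x2 ∧ ¬((¬x2 ∨ x1) ∧ ¬(¬x2 ∧ x1))   [double negation]
= x2 ∧ (¬(¬x2 ∨ x1) ∨ ¬¬(¬x2 ∧ x1))   [De Morgan]
= x2 ∧ (¬¬x2 ∧ ¬x1 ∨ ¬¬(¬x2 ∧ x1))   [De Morgan]
= x2 ∧ (x2 ∧ ¬x1 ∨ ¬¬(¬x2 ∧ x1))   [double negation]
= x2 ∧ (x2 ∧ ¬x1 ∨ ¬x2 ∧ x1)   [double negation]
= x2 ∧ (x2 ∨ ¬x2) ∧ (x2 ∨ x1) ∧ (¬x1 ∨ ¬x2) ∧ (¬x1 ∨ x1)   [distribute ∨ over ∧]
= x2 ∧ (¬x1 ∨ ¬x2)   [simplify]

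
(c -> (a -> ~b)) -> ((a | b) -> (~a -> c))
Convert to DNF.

(c -> (a -> ~b)) -> ((a | b) -> (~a -> c))
= ~(c -> (a -> ~b)) | ((a | b) -> (~a -> c))   — eliminate ->
= ~(~c | (a -> ~b)) | ((a | b) -> (~a -> c))   — eliminate ->
= ~(~c | ~a | ~b) | ((a | b) -> (~a -> c))   — eliminate ->
= ~(~c | ~a | ~b) | ~(a | b) | (~a -> c)   — eliminate ->
= ~(~c | ~a | ~b) | ~(a | b) | ~~a | c   — eliminate ->
= (~~c & ~~a & ~~b) | ~(a | b) | ~~a | c   — De Morgan
= (c & ~~a & ~~b) | ~(a | b) | ~~a | c   — double negation
= (c & a & ~~b) | ~(a | b) | ~~a | c   — double negation
= (c & a & b) | ~(a | b) | ~~a | c   — double negation
= (c & a & b) | (~a & ~b) | ~~a | c   — De Morgan
= (c & a & b) | (~a & ~b) | a | c   — double negation
= (~a & ~b) | a | c   — simplify

(~a & ~b) | a | c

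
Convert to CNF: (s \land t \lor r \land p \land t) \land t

(s \lor r) \land (s \lor p) \land t

(s \land t \lor r \land p \land t) \land t
⇔ (s \lor r) \land (s \lor p) \land (s \lor t) \land (t \lor r) \land (t \lor p) \land (t \lor t) \land t   [distribute \lor over \land]
⇔ (s \lor r) \land (s \lor p) \land t   [simplify]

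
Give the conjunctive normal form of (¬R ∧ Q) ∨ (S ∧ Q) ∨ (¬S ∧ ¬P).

(¬R ∧ Q) ∨ (S ∧ Q) ∨ (¬S ∧ ¬P)
⇔ (¬R ∨ S ∨ ¬S) ∧ (¬R ∨ S ∨ ¬P) ∧ (¬R ∨ Q ∨ ¬S) ∧ (¬R ∨ Q ∨ ¬P) ∧ (Q ∨ S ∨ ¬S) ∧ (Q ∨ S ∨ ¬P) ∧ (Q ∨ Q ∨ ¬S) ∧ (Q ∨ Q ∨ ¬P)   — distribute ∨ over ∧
⇔ (¬R ∨ S ∨ ¬P) ∧ (Q ∨ ¬S) ∧ (Q ∨ ¬P)   — simplify

(¬R ∨ S ∨ ¬P) ∧ (Q ∨ ¬S) ∧ (Q ∨ ¬P)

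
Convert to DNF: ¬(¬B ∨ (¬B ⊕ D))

¬(¬B ∨ (¬B ⊕ D))
= ¬(¬B ∨ (¬B ∧ ¬D) ∨ (¬¬B ∧ D))   [expand ⊕]
= ¬¬B ∧ ¬(¬B ∧ ¬D) ∧ ¬(¬¬B ∧ D)   [De Morgan]
= B ∧ ¬(¬B ∧ ¬D) ∧ ¬(¬¬B ∧ D)   [double negation]
= B ∧ (¬¬B ∨ ¬¬D) ∧ ¬(¬¬B ∧ D)   [De Morgan]
= B ∧ (B ∨ ¬¬D) ∧ ¬(¬¬B ∧ D)   [double negation]
= B ∧ (B ∨ D) ∧ ¬(¬¬B ∧ D)   [double negation]
= B ∧ (B ∨ D) ∧ (¬¬¬B ∨ ¬D)   [De Morgan]
= B ∧ (B ∨ D) ∧ (¬B ∨ ¬D)   [double negation]
= (B ∧ B ∧ ¬B) ∨ (B ∧ B ∧ ¬D) ∨ (B ∧ D ∧ ¬B) ∨ (B ∧ D ∧ ¬D)   [distribute ∧ over ∨]
= B ∧ ¬D   [simplify]

B ∧ ¬D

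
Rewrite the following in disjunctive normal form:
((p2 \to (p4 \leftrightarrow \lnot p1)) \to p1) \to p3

(\lnot p2 \land \lnot p1) \lor (\lnot p1 \land p4) \lor p3

((p2 \to (p4 \leftrightarrow \lnot p1)) \to p1) \to p3
≡ \lnot ((p2 \to (p4 \leftrightarrow \lnot p1)) \to p1) \lor p3   [eliminate \to]
≡ \lnot (\lnot (p2 \to (p4 \leftrightarrow \lnot p1)) \lor p1) \lor p3   [eliminate \to]
≡ \lnot (\lnot (\lnot p2 \lor (p4 \leftrightarrow \lnot p1)) \lor p1) \lor p3   [eliminate \to]
≡ \lnot (\lnot (\lnot p2 \lor ((p4 \to \lnot p1) \land (\lnot p1 \to p4))) \lor p1) \lor p3   [eliminate \leftrightarrow]
≡ \lnot (\lnot (\lnot p2 \lor ((\lnot p4 \lor \lnot p1) \land (\lnot p1 \to p4))) \lor p1) \lor p3   [eliminate \to]
≡ \lnot (\lnot (\lnot p2 \lor ((\lnot p4 \lor \lnot p1) \land (\lnot \lnot p1 \lor p4))) \lor p1) \lor p3   [eliminate \to]
≡ (\lnot \lnot (\lnot p2 \lor ((\lnot p4 \lor \lnot p1) \land (\lnot \lnot p1 \lor p4))) \land \lnot p1) \lor p3   [De Morgan]
≡ ((\lnot p2 \lor ((\lnot p4 \lor \lnot p1) \land (\lnot \lnot p1 \lor p4))) \land \lnot p1) \lor p3   [double negation]
≡ ((\lnot p2 \lor ((\lnot p4 \lor \lnot p1) \land (p1 \lor p4))) \land \lnot p1) \lor p3   [double negation]
≡ (\lnot p2 \land \lnot p1) \lor (\lnot p4 \land p1 \land \lnot p1) \lor (\lnot p4 \land p4 \land \lnot p1) \lor (\lnot p1 \land p1 \land \lnot p1) \lor (\lnot p1 \land p4 \land \lnot p1) \lor p3   [distribute \land over \lor]
≡ (\lnot p2 \land \lnot p1) \lor (\lnot p1 \land p4) \lor p3   [simplify]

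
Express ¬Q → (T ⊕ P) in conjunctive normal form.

(Q ∨ T ∨ P) ∧ (Q ∨ ¬T ∨ ¬P)

¬Q → (T ⊕ P)
≡ ¬¬Q ∨ (T ⊕ P)   — eliminate →
≡ ¬¬Q ∨ ((T ∨ P) ∧ ¬(T ∧ P))   — expand ⊕
≡ Q ∨ ((T ∨ P) ∧ ¬(T ∧ P))   — double negation
≡ Q ∨ ((T ∨ P) ∧ (¬T ∨ ¬P))   — De Morgan
≡ (Q ∨ T ∨ P) ∧ (Q ∨ ¬T ∨ ¬P)   — distribute ∨ over ∧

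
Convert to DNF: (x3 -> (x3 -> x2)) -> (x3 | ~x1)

(x3 -> (x3 -> x2)) -> (x3 | ~x1)
= ~(x3 -> (x3 -> x2)) | x3 | ~x1   — eliminate ->
= ~(~x3 | (x3 -> x2)) | x3 | ~x1   — eliminate ->
= ~(~x3 | ~x3 | x2) | x3 | ~x1   — eliminate ->
= (~~x3 & ~~x3 & ~x2) | x3 | ~x1   — De Morgan
= (x3 & ~~x3 & ~x2) | x3 | ~x1   — double negation
= (x3 & x3 & ~x2) | x3 | ~x1   — double negation
= x3 | ~x1   — simplify

x3 | ~x1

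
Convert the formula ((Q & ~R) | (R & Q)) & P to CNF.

Q & P

((Q & ~R) | (R & Q)) & P
⇔ (Q | R) & (Q | Q) & (~R | R) & (~R | Q) & P   [distribute | over &]
⇔ Q & P   [simplify]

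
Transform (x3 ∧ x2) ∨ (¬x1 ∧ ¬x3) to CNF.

(x3 ∨ ¬x1) ∧ (x2 ∨ ¬x1) ∧ (x2 ∨ ¬x3)

(x3 ∧ x2) ∨ (¬x1 ∧ ¬x3)
≡ (x3 ∨ ¬x1) ∧ (x3 ∨ ¬x3) ∧ (x2 ∨ ¬x1) ∧ (x2 ∨ ¬x3)   (distribute ∨ over ∧)
≡ (x3 ∨ ¬x1) ∧ (x2 ∨ ¬x1) ∧ (x2 ∨ ¬x3)   (simplify)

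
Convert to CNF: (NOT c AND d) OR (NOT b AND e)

(NOT c AND d) OR (NOT b AND e)
≡ (NOT c OR NOT b) AND (NOT c OR e) AND (d OR NOT b) AND (d OR e)

(NOT c OR NOT b) AND (NOT c OR e) AND (d OR NOT b) AND (d OR e)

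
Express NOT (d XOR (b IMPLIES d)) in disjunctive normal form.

NOT (d XOR (b IMPLIES d))
≡ NOT ((d AND NOT (b IMPLIES d)) OR (NOT d AND (b IMPLIES d)))   — expand XOR
≡ NOT ((d AND NOT (NOT b OR d)) OR (NOT d AND (b IMPLIES d)))   — eliminate IMPLIES
≡ NOT ((d AND NOT (NOT b OR d)) OR (NOT d AND (NOT b OR d)))   — eliminate IMPLIES
≡ NOT (d AND NOT (NOT b OR d)) AND NOT (NOT d AND (NOT b OR d))   — De Morgan
≡ (NOT d OR NOT NOT (NOT b OR d)) AND NOT (NOT d AND (NOT b OR d))   — De Morgan
≡ (NOT d OR NOT b OR d) AND NOT (NOT d AND (NOT b OR d))   — double negation
≡ (NOT d OR NOT b OR d) AND (NOT NOT d OR NOT (NOT b OR d))   — De Morgan
≡ (NOT d OR NOT b OR d) AND (d OR NOT (NOT b OR d))   — double negation
≡ (NOT d OR NOT b OR d) AND (d OR (NOT NOT b AND NOT d))   — De Morgan
≡ (NOT d OR NOT b OR d) AND (d OR (b AND NOT d))   — double negation
≡ (NOT d AND d) OR (NOT d AND b AND NOT d) OR (NOT b AND d) OR (NOT b AND b AND NOT d) OR (d AND d) OR (d AND b AND NOT d)   — distribute AND over OR
≡ (NOT d AND b) OR d   — simplify

(NOT d AND b) OR d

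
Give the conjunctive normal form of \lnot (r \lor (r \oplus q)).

\lnot r \land (\lnot q \lor r)

\lnot (r \lor (r \oplus q))
= \lnot (r \lor ((r \lor q) \land \lnot (r \land q)))   [expand \oplus]
= \lnot r \land \lnot ((r \lor q) \land \lnot (r \land q))   [De Morgan]
= \lnot r \land (\lnot (r \lor q) \lor \lnot \lnot (r \land q))   [De Morgan]
= \lnot r \land ((\lnot r \land \lnot q) \lor \lnot \lnot (r \land q))   [De Morgan]
= \lnot r \land ((\lnot r \land \lnot q) \lor (r \land q))   [double negation]
= \lnot r \land (\lnot r \lor r) \land (\lnot r \lor q) \land (\lnot q \lor r) \land (\lnot q \lor q)   [distribute \lor over \land]
= \lnot r \land (\lnot q \lor r)   [simplify]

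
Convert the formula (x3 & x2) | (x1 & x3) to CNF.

(x3 & x2) | (x1 & x3)
≡ (x3 | x1) & (x3 | x3) & (x2 | x1) & (x2 | x3)   [distribute | over &]
≡ x3 & (x2 | x1)   [simplify]

x3 & (x2 | x1)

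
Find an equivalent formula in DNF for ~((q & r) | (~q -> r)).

~((q & r) | (~q -> r))
≡ ~((q & r) | ~~q | r)   [eliminate ->]
≡ ~(q & r) & ~~~q & ~r   [De Morgan]
≡ (~q | ~r) & ~~~q & ~r   [De Morgan]
≡ (~q | ~r) & ~q & ~r   [double negation]
≡ (~q & ~q & ~r) | (~r & ~q & ~r)   [distribute & over |]
≡ ~q & ~r   [simplify]

~q & ~r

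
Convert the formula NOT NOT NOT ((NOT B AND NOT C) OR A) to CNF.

(B OR C) AND NOT A

NOT NOT NOT ((NOT B AND NOT C) OR A)
⇔ NOT ((NOT B AND NOT C) OR A)   [double negation]
⇔ NOT (NOT B AND NOT C) AND NOT A   [De Morgan]
⇔ (NOT NOT B OR NOT NOT C) AND NOT A   [De Morgan]
⇔ (B OR NOT NOT C) AND NOT A   [double negation]
⇔ (B OR C) AND NOT A   [double negation]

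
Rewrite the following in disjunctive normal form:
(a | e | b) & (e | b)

(a | e | b) & (e | b)
≡ (a & e) | (a & b) | (e & e) | (e & b) | (b & e) | (b & b)   [distribute & over |]
≡ e | b   [simplify]

e | b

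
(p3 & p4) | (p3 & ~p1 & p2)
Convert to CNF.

(p3 & p4) | (p3 & ~p1 & p2)
⇔ (p3 | p3) & (p3 | ~p1) & (p3 | p2) & (p4 | p3) & (p4 | ~p1) & (p4 | p2)   (distribute | over &)
⇔ p3 & (p4 | ~p1) & (p4 | p2)   (simplify)

p3 & (p4 | ~p1) & (p4 | p2)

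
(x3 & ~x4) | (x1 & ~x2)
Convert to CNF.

(x3 & ~x4) | (x1 & ~x2)
≡ (x3 | x1) & (x3 | ~x2) & (~x4 | x1) & (~x4 | ~x2)   [distribute | over &]

(x3 | x1) & (x3 | ~x2) & (~x4 | x1) & (~x4 | ~x2)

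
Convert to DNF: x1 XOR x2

(x1 AND NOT x2) OR (NOT x1 AND x2)

x1 XOR x2
≡ (x1 AND NOT x2) OR (NOT x1 AND x2)   — expand XOR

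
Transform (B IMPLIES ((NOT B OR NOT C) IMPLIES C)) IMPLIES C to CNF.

(B IMPLIES ((NOT B OR NOT C) IMPLIES C)) IMPLIES C
= NOT (B IMPLIES ((NOT B OR NOT C) IMPLIES C)) OR C   (eliminate IMPLIES)
= NOT (NOT B OR ((NOT B OR NOT C) IMPLIES C)) OR C   (eliminate IMPLIES)
= NOT (NOT B OR NOT (NOT B OR NOT C) OR C) OR C   (eliminate IMPLIES)
= (NOT NOT B AND NOT NOT (NOT B OR NOT C) AND NOT C) OR C   (De Morgan)
= (B AND NOT NOT (NOT B OR NOT C) AND NOT C) OR C   (double negation)
= (B AND (NOT B OR NOT C) AND NOT C) OR C   (double negation)
= (B OR C) AND (NOT B OR NOT C OR C) AND (NOT C OR C)   (distribute OR over AND)
= B OR C   (simplify)

B OR C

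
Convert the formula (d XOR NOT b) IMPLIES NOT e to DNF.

(d XOR NOT b) IMPLIES NOT e
= NOT (d XOR NOT b) OR NOT e   (eliminate IMPLIES)
= NOT ((d AND NOT NOT b) OR (NOT d AND NOT b)) OR NOT e   (expand XOR)
= (NOT (d AND NOT NOT b) AND NOT (NOT d AND NOT b)) OR NOT e   (De Morgan)
= ((NOT d OR NOT NOT NOT b) AND NOT (NOT d AND NOT b)) OR NOT e   (De Morgan)
= ((NOT d OR NOT b) AND NOT (NOT d AND NOT b)) OR NOT e   (double negation)
= ((NOT d OR NOT b) AND (NOT NOT d OR NOT NOT b)) OR NOT e   (De Morgan)
= ((NOT d OR NOT b) AND (d OR NOT NOT b)) OR NOT e   (double negation)
= ((NOT d OR NOT b) AND (d OR b)) OR NOT e   (double negation)
= (NOT d AND d) OR (NOT d AND b) OR (NOT b AND d) OR (NOT b AND b) OR NOT e   (distribute AND over OR)
= (NOT d AND b) OR (NOT b AND d) OR NOT e   (simplify)

(NOT d AND b) OR (NOT b AND d) OR NOT e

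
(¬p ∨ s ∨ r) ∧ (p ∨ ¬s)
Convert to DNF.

(¬p ∧ ¬s) ∨ (s ∧ p) ∨ (r ∧ p) ∨ (r ∧ ¬s)

(¬p ∨ s ∨ r) ∧ (p ∨ ¬s)
= (¬p ∧ p) ∨ (¬p ∧ ¬s) ∨ (s ∧ p) ∨ (s ∧ ¬s) ∨ (r ∧ p) ∨ (r ∧ ¬s)   [distribute ∧ over ∨]
= (¬p ∧ ¬s) ∨ (s ∧ p) ∨ (r ∧ p) ∨ (r ∧ ¬s)   [simplify]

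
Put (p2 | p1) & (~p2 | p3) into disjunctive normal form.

(p2 & p3) | (p1 & ~p2) | (p1 & p3)

(p2 | p1) & (~p2 | p3)
≡ (p2 & ~p2) | (p2 & p3) | (p1 & ~p2) | (p1 & p3)
≡ (p2 & p3) | (p1 & ~p2) | (p1 & p3)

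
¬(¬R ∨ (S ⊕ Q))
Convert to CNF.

R ∧ (¬S ∨ Q) ∧ (¬Q ∨ S)

¬(¬R ∨ (S ⊕ Q))
⇔ ¬(¬R ∨ ((S ∨ Q) ∧ ¬(S ∧ Q)))   [expand ⊕]
⇔ ¬¬R ∧ ¬((S ∨ Q) ∧ ¬(S ∧ Q))   [De Morgan]
⇔ R ∧ ¬((S ∨ Q) ∧ ¬(S ∧ Q))   [double negation]
⇔ R ∧ (¬(S ∨ Q) ∨ ¬¬(S ∧ Q))   [De Morgan]
⇔ R ∧ ((¬S ∧ ¬Q) ∨ ¬¬(S ∧ Q))   [De Morgan]
⇔ R ∧ ((¬S ∧ ¬Q) ∨ (S ∧ Q))   [double negation]
⇔ R ∧ (¬S ∨ S) ∧ (¬S ∨ Q) ∧ (¬Q ∨ S) ∧ (¬Q ∨ Q)   [distribute ∨ over ∧]
⇔ R ∧ (¬S ∨ Q) ∧ (¬Q ∨ S)   [simplify]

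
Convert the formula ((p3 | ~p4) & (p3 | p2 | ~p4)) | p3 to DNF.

((p3 | ~p4) & (p3 | p2 | ~p4)) | p3
⇔ (p3 & p3) | (p3 & p2) | (p3 & ~p4) | (~p4 & p3) | (~p4 & p2) | (~p4 & ~p4) | p3   (distribute & over |)
⇔ p3 | ~p4   (simplify)

p3 | ~p4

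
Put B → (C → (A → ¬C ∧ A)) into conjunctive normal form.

B → (C → (A → ¬C ∧ A))
⇔ ¬B ∨ (C → (A → ¬C ∧ A))   [eliminate →]
⇔ ¬B ∨ ¬C ∨ (A → ¬C ∧ A)   [eliminate →]
⇔ ¬B ∨ ¬C ∨ ¬A ∨ ¬C ∧ A   [eliminate →]
⇔ (¬B ∨ ¬C ∨ ¬A ∨ ¬C) ∧ (¬B ∨ ¬C ∨ ¬A ∨ A)   [distribute ∨ over ∧]
⇔ ¬B ∨ ¬C ∨ ¬A   [simplify]

¬B ∨ ¬C ∨ ¬A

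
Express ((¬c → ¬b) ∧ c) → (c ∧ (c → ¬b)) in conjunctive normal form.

((¬c → ¬b) ∧ c) → (c ∧ (c → ¬b))
⇔ ¬((¬c → ¬b) ∧ c) ∨ (c ∧ (c → ¬b))   (eliminate →)
⇔ ¬((¬¬c ∨ ¬b) ∧ c) ∨ (c ∧ (c → ¬b))   (eliminate →)
⇔ ¬((¬¬c ∨ ¬b) ∧ c) ∨ (c ∧ (¬c ∨ ¬b))   (eliminate →)
⇔ ¬(¬¬c ∨ ¬b) ∨ ¬c ∨ (c ∧ (¬c ∨ ¬b))   (De Morgan)
⇔ (¬¬¬c ∧ ¬¬b) ∨ ¬c ∨ (c ∧ (¬c ∨ ¬b))   (De Morgan)
⇔ (¬c ∧ ¬¬b) ∨ ¬c ∨ (c ∧ (¬c ∨ ¬b))   (double negation)
⇔ (¬c ∧ b) ∨ ¬c ∨ (c ∧ (¬c ∨ ¬b))   (double negation)
⇔ (¬c ∨ ¬c ∨ c) ∧ (¬c ∨ ¬c ∨ ¬c ∨ ¬b) ∧ (b ∨ ¬c ∨ c) ∧ (b ∨ ¬c ∨ ¬c ∨ ¬b)   (distribute ∨ over ∧)
⇔ ¬c ∨ ¬b   (simplify)

¬c ∨ ¬b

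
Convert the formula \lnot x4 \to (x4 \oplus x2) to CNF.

x4 \lor x2

\lnot x4 \to (x4 \oplus x2)
⇔ \lnot \lnot x4 \lor (x4 \oplus x2)   [eliminate \to]
⇔ \lnot \lnot x4 \lor ((x4 \lor x2) \land \lnot (x4 \land x2))   [expand \oplus]
⇔ x4 \lor ((x4 \lor x2) \land \lnot (x4 \land x2))   [double negation]
⇔ x4 \lor ((x4 \lor x2) \land (\lnot x4 \lor \lnot x2))   [De Morgan]
⇔ (x4 \lor x4 \lor x2) \land (x4 \lor \lnot x4 \lor \lnot x2)   [distribute \lor over \land]
⇔ x4 \lor x2   [simplify]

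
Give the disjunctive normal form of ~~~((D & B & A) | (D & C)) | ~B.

~~~((D & B & A) | (D & C)) | ~B
≡ ~((D & B & A) | (D & C)) | ~B
≡ (~(D & B & A) & ~(D & C)) | ~B
≡ ((~D | ~B | ~A) & ~(D & C)) | ~B
≡ ((~D | ~B | ~A) & (~D | ~C)) | ~B
≡ (~D & ~D) | (~D & ~C) | (~B & ~D) | (~B & ~C) | (~A & ~D) | (~A & ~C) | ~B
≡ ~D | (~A & ~C) | ~B

~D | (~A & ~C) | ~B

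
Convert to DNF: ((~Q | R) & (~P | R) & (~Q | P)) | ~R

(~Q & ~P) | (~Q & R) | (R & P) | ~R

((~Q | R) & (~P | R) & (~Q | P)) | ~R
⇔ (~Q & ~P & ~Q) | (~Q & ~P & P) | (~Q & R & ~Q) | (~Q & R & P) | (R & ~P & ~Q) | (R & ~P & P) | (R & R & ~Q) | (R & R & P) | ~R   [distribute & over |]
⇔ (~Q & ~P) | (~Q & R) | (R & P) | ~R   [simplify]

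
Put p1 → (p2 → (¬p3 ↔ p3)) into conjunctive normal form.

p1 → (p2 → (¬p3 ↔ p3))
⇔ ¬p1 ∨ (p2 → (¬p3 ↔ p3))   [eliminate →]
⇔ ¬p1 ∨ ¬p2 ∨ (¬p3 ↔ p3)   [eliminate →]
⇔ ¬p1 ∨ ¬p2 ∨ ((¬p3 → p3) ∧ (p3 → ¬p3))   [eliminate ↔]
⇔ ¬p1 ∨ ¬p2 ∨ ((¬¬p3 ∨ p3) ∧ (p3 → ¬p3))   [eliminate →]
⇔ ¬p1 ∨ ¬p2 ∨ ((¬¬p3 ∨ p3) ∧ (¬p3 ∨ ¬p3))   [eliminate →]
⇔ ¬p1 ∨ ¬p2 ∨ ((p3 ∨ p3) ∧ (¬p3 ∨ ¬p3))   [double negation]
⇔ (¬p1 ∨ ¬p2 ∨ p3 ∨ p3) ∧ (¬p1 ∨ ¬p2 ∨ ¬p3 ∨ ¬p3)   [distribute ∨ over ∧]
⇔ (¬p1 ∨ ¬p2 ∨ p3) ∧ (¬p1 ∨ ¬p2 ∨ ¬p3)   [simplify]

(¬p1 ∨ ¬p2 ∨ p3) ∧ (¬p1 ∨ ¬p2 ∨ ¬p3)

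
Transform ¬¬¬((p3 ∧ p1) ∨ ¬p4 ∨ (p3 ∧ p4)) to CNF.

(¬p3 ∨ ¬p1) ∧ p4 ∧ (¬p3 ∨ ¬p4)

¬¬¬((p3 ∧ p1) ∨ ¬p4 ∨ (p3 ∧ p4))
≡ ¬((p3 ∧ p1) ∨ ¬p4 ∨ (p3 ∧ p4))   (double negation)
≡ ¬(p3 ∧ p1) ∧ ¬¬p4 ∧ ¬(p3 ∧ p4)   (De Morgan)
≡ (¬p3 ∨ ¬p1) ∧ ¬¬p4 ∧ ¬(p3 ∧ p4)   (De Morgan)
≡ (¬p3 ∨ ¬p1) ∧ p4 ∧ ¬(p3 ∧ p4)   (double negation)
≡ (¬p3 ∨ ¬p1) ∧ p4 ∧ (¬p3 ∨ ¬p4)   (De Morgan)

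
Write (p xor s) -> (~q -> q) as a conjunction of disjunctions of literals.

(p xor s) -> (~q -> q)
= ~(p xor s) | (~q -> q)   [eliminate ->]
= ~((p | s) & ~(p & s)) | (~q -> q)   [expand xor]
= ~((p | s) & ~(p & s)) | ~~q | q   [eliminate ->]
= ~(p | s) | ~~(p & s) | ~~q | q   [De Morgan]
= (~p & ~s) | ~~(p & s) | ~~q | q   [De Morgan]
= (~p & ~s) | (p & s) | ~~q | q   [double negation]
= (~p & ~s) | (p & s) | q | q   [double negation]
= (~p | p | q | q) & (~p | s | q | q) & (~s | p | q | q) & (~s | s | q | q)   [distribute | over &]
= (~p | s | q) & (~s | p | q)   [simplify]

(~p | s | q) & (~s | p | q)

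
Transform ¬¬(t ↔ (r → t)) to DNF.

¬¬(t ↔ (r → t))
= ¬¬((t → (r → t)) ∧ ((r → t) → t))   — eliminate ↔
= ¬¬((¬t ∨ (r → t)) ∧ ((r → t) → t))   — eliminate →
= ¬¬((¬t ∨ ¬r ∨ t) ∧ ((r → t) → t))   — eliminate →
= ¬¬((¬t ∨ ¬r ∨ t) ∧ (¬(r → t) ∨ t))   — eliminate →
= ¬¬((¬t ∨ ¬r ∨ t) ∧ (¬(¬r ∨ t) ∨ t))   — eliminate →
= (¬t ∨ ¬r ∨ t) ∧ (¬(¬r ∨ t) ∨ t)   — double negation
= (¬t ∨ ¬r ∨ t) ∧ ((¬¬r ∧ ¬t) ∨ t)   — De Morgan
= (¬t ∨ ¬r ∨ t) ∧ ((r ∧ ¬t) ∨ t)   — double negation
= (¬t ∧ r ∧ ¬t) ∨ (¬t ∧ t) ∨ (¬r ∧ r ∧ ¬t) ∨ (¬r ∧ t) ∨ (t ∧ r ∧ ¬t) ∨ (t ∧ t)   — distribute ∧ over ∨
= (¬t ∧ r) ∨ t   — simplify

(¬t ∧ r) ∨ t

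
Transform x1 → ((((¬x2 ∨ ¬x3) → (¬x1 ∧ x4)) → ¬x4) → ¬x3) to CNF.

(¬x1 ∨ x2 ∨ ¬x3) ∧ (¬x1 ∨ x4 ∨ ¬x3)

x1 → ((((¬x2 ∨ ¬x3) → (¬x1 ∧ x4)) → ¬x4) → ¬x3)
≡ ¬x1 ∨ ((((¬x2 ∨ ¬x3) → (¬x1 ∧ x4)) → ¬x4) → ¬x3)   (eliminate →)
≡ ¬x1 ∨ ¬(((¬x2 ∨ ¬x3) → (¬x1 ∧ x4)) → ¬x4) ∨ ¬x3   (eliminate →)
≡ ¬x1 ∨ ¬(¬((¬x2 ∨ ¬x3) → (¬x1 ∧ x4)) ∨ ¬x4) ∨ ¬x3   (eliminate →)
≡ ¬x1 ∨ ¬(¬(¬(¬x2 ∨ ¬x3) ∨ (¬x1 ∧ x4)) ∨ ¬x4) ∨ ¬x3   (eliminate →)
≡ ¬x1 ∨ (¬¬(¬(¬x2 ∨ ¬x3) ∨ (¬x1 ∧ x4)) ∧ ¬¬x4) ∨ ¬x3   (De Morgan)
≡ ¬x1 ∨ ((¬(¬x2 ∨ ¬x3) ∨ (¬x1 ∧ x4)) ∧ ¬¬x4) ∨ ¬x3   (double negation)
≡ ¬x1 ∨ (((¬¬x2 ∧ ¬¬x3) ∨ (¬x1 ∧ x4)) ∧ ¬¬x4) ∨ ¬x3   (De Morgan)
≡ ¬x1 ∨ (((x2 ∧ ¬¬x3) ∨ (¬x1 ∧ x4)) ∧ ¬¬x4) ∨ ¬x3   (double negation)
≡ ¬x1 ∨ (((x2 ∧ x3) ∨ (¬x1 ∧ x4)) ∧ ¬¬x4) ∨ ¬x3   (double negation)
≡ ¬x1 ∨ (((x2 ∧ x3) ∨ (¬x1 ∧ x4)) ∧ x4) ∨ ¬x3   (double negation)
≡ (¬x1 ∨ x2 ∨ ¬x1 ∨ ¬x3) ∧ (¬x1 ∨ x2 ∨ x4 ∨ ¬x3) ∧ (¬x1 ∨ x3 ∨ ¬x1 ∨ ¬x3) ∧ (¬x1 ∨ x3 ∨ x4 ∨ ¬x3) ∧ (¬x1 ∨ x4 ∨ ¬x3)   (distribute ∨ over ∧)
≡ (¬x1 ∨ x2 ∨ ¬x3) ∧ (¬x1 ∨ x4 ∨ ¬x3)   (simplify)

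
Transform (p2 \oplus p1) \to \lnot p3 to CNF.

(\lnot p2 \lor p1 \lor \lnot p3) \land (\lnot p1 \lor p2 \lor \lnot p3)

(p2 \oplus p1) \to \lnot p3
≡ \lnot (p2 \oplus p1) \lor \lnot p3   [eliminate \to]
≡ \lnot ((p2 \lor p1) \land \lnot (p2 \land p1)) \lor \lnot p3   [expand \oplus]
≡ \lnot (p2 \lor p1) \lor \lnot \lnot (p2 \land p1) \lor \lnot p3   [De Morgan]
≡ (\lnot p2 \land \lnot p1) \lor \lnot \lnot (p2 \land p1) \lor \lnot p3   [De Morgan]
≡ (\lnot p2 \land \lnot p1) \lor (p2 \land p1) \lor \lnot p3   [double negation]
≡ (\lnot p2 \lor p2 \lor \lnot p3) \land (\lnot p2 \lor p1 \lor \lnot p3) \land (\lnot p1 \lor p2 \lor \lnot p3) \land (\lnot p1 \lor p1 \lor \lnot p3)   [distribute \lor over \land]
≡ (\lnot p2 \lor p1 \lor \lnot p3) \land (\lnot p1 \lor p2 \lor \lnot p3)   [simplify]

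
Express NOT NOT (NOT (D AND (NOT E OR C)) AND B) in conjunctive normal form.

NOT NOT (NOT (D AND (NOT E OR C)) AND B)
≡ NOT (D AND (NOT E OR C)) AND B   (double negation)
≡ (NOT D OR NOT (NOT E OR C)) AND B   (De Morgan)
≡ (NOT D OR (NOT NOT E AND NOT C)) AND B   (De Morgan)
≡ (NOT D OR (E AND NOT C)) AND B   (double negation)
≡ (NOT D OR E) AND (NOT D OR NOT C) AND B   (distribute OR over AND)

(NOT D OR E) AND (NOT D OR NOT C) AND B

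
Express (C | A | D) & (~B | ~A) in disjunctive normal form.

(C & ~B) | (C & ~A) | (A & ~B) | (D & ~B) | (D & ~A)

(C | A | D) & (~B | ~A)
≡ (C & ~B) | (C & ~A) | (A & ~B) | (A & ~A) | (D & ~B) | (D & ~A)   [distribute & over |]
≡ (C & ~B) | (C & ~A) | (A & ~B) | (D & ~B) | (D & ~A)   [simplify]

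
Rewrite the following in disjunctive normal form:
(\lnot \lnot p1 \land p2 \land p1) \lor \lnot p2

(p1 \land p2) \lor \lnot p2

(\lnot \lnot p1 \land p2 \land p1) \lor \lnot p2
⇔ (p1 \land p2 \land p1) \lor \lnot p2   [double negation]
⇔ (p1 \land p2) \lor \lnot p2   [simplify]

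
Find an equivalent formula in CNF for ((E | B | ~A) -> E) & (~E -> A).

((E | B | ~A) -> E) & (~E -> A)
≡ (~(E | B | ~A) | E) & (~E -> A)
≡ (~(E | B | ~A) | E) & (~~E | A)
≡ ((~E & ~B & ~~A) | E) & (~~E | A)
≡ ((~E & ~B & A) | E) & (~~E | A)
≡ ((~E & ~B & A) | E) & (E | A)
≡ (~E | E) & (~B | E) & (A | E) & (E | A)
≡ (~B | E) & (A | E)

(~B | E) & (A | E)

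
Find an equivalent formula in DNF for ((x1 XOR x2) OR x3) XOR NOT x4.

((x1 XOR x2) OR x3) XOR NOT x4
≡ (((x1 XOR x2) OR x3) AND NOT NOT x4) OR (NOT ((x1 XOR x2) OR x3) AND NOT x4)   [expand XOR]
≡ (((x1 AND NOT x2) OR (NOT x1 AND x2) OR x3) AND NOT NOT x4) OR (NOT ((x1 XOR x2) OR x3) AND NOT x4)   [expand XOR]
≡ (((x1 AND NOT x2) OR (NOT x1 AND x2) OR x3) AND NOT NOT x4) OR (NOT ((x1 AND NOT x2) OR (NOT x1 AND x2) OR x3) AND NOT x4)   [expand XOR]
≡ (((x1 AND NOT x2) OR (NOT x1 AND x2) OR x3) AND x4) OR (NOT ((x1 AND NOT x2) OR (NOT x1 AND x2) OR x3) AND NOT x4)   [double negation]
≡ (((x1 AND NOT x2) OR (NOT x1 AND x2) OR x3) AND x4) OR (NOT (x1 AND NOT x2) AND NOT (NOT x1 AND x2) AND NOT x3 AND NOT x4)   [De Morgan]
≡ (((x1 AND NOT x2) OR (NOT x1 AND x2) OR x3) AND x4) OR ((NOT x1 OR NOT NOT x2) AND NOT (NOT x1 AND x2) AND NOT x3 AND NOT x4)   [De Morgan]
≡ (((x1 AND NOT x2) OR (NOT x1 AND x2) OR x3) AND x4) OR ((NOT x1 OR x2) AND NOT (NOT x1 AND x2) AND NOT x3 AND NOT x4)   [double negation]
≡ (((x1 AND NOT x2) OR (NOT x1 AND x2) OR x3) AND x4) OR ((NOT x1 OR x2) AND (NOT NOT x1 OR NOT x2) AND NOT x3 AND NOT x4)   [De Morgan]
≡ (((x1 AND NOT x2) OR (NOT x1 AND x2) OR x3) AND x4) OR ((NOT x1 OR x2) AND (x1 OR NOT x2) AND NOT x3 AND NOT x4)   [double negation]
≡ (x1 AND NOT x2 AND x4) OR (NOT x1 AND x2 AND x4) OR (x3 AND x4) OR (NOT x1 AND x1 AND NOT x3 AND NOT x4) OR (NOT x1 AND NOT x2 AND NOT x3 AND NOT x4) OR (x2 AND x1 AND NOT x3 AND NOT x4) OR (x2 AND NOT x2 AND NOT x3 AND NOT x4)   [distribute AND over OR]
≡ (x1 AND NOT x2 AND x4) OR (NOT x1 AND x2 AND x4) OR (x3 AND x4) OR (NOT x1 AND NOT x2 AND NOT x3 AND NOT x4) OR (x2 AND x1 AND NOT x3 AND NOT x4)   [simplify]

(x1 AND NOT x2 AND x4) OR (NOT x1 AND x2 AND x4) OR (x3 AND x4) OR (NOT x1 AND NOT x2 AND NOT x3 AND NOT x4) OR (x2 AND x1 AND NOT x3 AND NOT x4)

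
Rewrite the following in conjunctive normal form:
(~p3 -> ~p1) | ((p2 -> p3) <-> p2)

(p3 | ~p1 | p2) & (p3 | ~p1 | ~p2)

(~p3 -> ~p1) | ((p2 -> p3) <-> p2)
= ~~p3 | ~p1 | ((p2 -> p3) <-> p2)   — eliminate ->
= ~~p3 | ~p1 | (((p2 -> p3) -> p2) & (p2 -> (p2 -> p3)))   — eliminate <->
= ~~p3 | ~p1 | ((~(p2 -> p3) | p2) & (p2 -> (p2 -> p3)))   — eliminate ->
= ~~p3 | ~p1 | ((~(~p2 | p3) | p2) & (p2 -> (p2 -> p3)))   — eliminate ->
= ~~p3 | ~p1 | ((~(~p2 | p3) | p2) & (~p2 | (p2 -> p3)))   — eliminate ->
= ~~p3 | ~p1 | ((~(~p2 | p3) | p2) & (~p2 | ~p2 | p3))   — eliminate ->
= p3 | ~p1 | ((~(~p2 | p3) | p2) & (~p2 | ~p2 | p3))   — double negation
= p3 | ~p1 | (((~~p2 & ~p3) | p2) & (~p2 | ~p2 | p3))   — De Morgan
= p3 | ~p1 | (((p2 & ~p3) | p2) & (~p2 | ~p2 | p3))   — double negation
= (p3 | ~p1 | p2 | p2) & (p3 | ~p1 | ~p3 | p2) & (p3 | ~p1 | ~p2 | ~p2 | p3)   — distribute | over &
= (p3 | ~p1 | p2) & (p3 | ~p1 | ~p2)   — simplify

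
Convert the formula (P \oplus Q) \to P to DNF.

(P \oplus Q) \to P
≡ \lnot (P \oplus Q) \lor P   [eliminate \to]
≡ \lnot ((P \land \lnot Q) \lor (\lnot P \land Q)) \lor P   [expand \oplus]
≡ (\lnot (P \land \lnot Q) \land \lnot (\lnot P \land Q)) \lor P   [De Morgan]
≡ ((\lnot P \lor \lnot \lnot Q) \land \lnot (\lnot P \land Q)) \lor P   [De Morgan]
≡ ((\lnot P \lor Q) \land \lnot (\lnot P \land Q)) \lor P   [double negation]
≡ ((\lnot P \lor Q) \land (\lnot \lnot P \lor \lnot Q)) \lor P   [De Morgan]
≡ ((\lnot P \lor Q) \land (P \lor \lnot Q)) \lor P   [double negation]
≡ (\lnot P \land P) \lor (\lnot P \land \lnot Q) \lor (Q \land P) \lor (Q \land \lnot Q) \lor P   [distribute \land over \lor]
≡ (\lnot P \land \lnot Q) \lor P   [simplify]

(\lnot P \land \lnot Q) \lor P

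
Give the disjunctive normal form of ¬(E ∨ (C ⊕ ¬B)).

¬E ∧ ¬C ∧ B ∨ ¬E ∧ ¬B ∧ C

¬(E ∨ (C ⊕ ¬B))
≡ ¬(E ∨ C ∧ ¬¬B ∨ ¬C ∧ ¬B)
≡ ¬E ∧ ¬(C ∧ ¬¬B) ∧ ¬(¬C ∧ ¬B)
≡ ¬E ∧ (¬C ∨ ¬¬¬B) ∧ ¬(¬C ∧ ¬B)
≡ ¬E ∧ (¬C ∨ ¬B) ∧ ¬(¬C ∧ ¬B)
≡ ¬E ∧ (¬C ∨ ¬B) ∧ (¬¬C ∨ ¬¬B)
≡ ¬E ∧ (¬C ∨ ¬B) ∧ (C ∨ ¬¬B)
≡ ¬E ∧ (¬C ∨ ¬B) ∧ (C ∨ B)
≡ ¬E ∧ ¬C ∧ C ∨ ¬E ∧ ¬C ∧ B ∨ ¬E ∧ ¬B ∧ C ∨ ¬E ∧ ¬B ∧ B
≡ ¬E ∧ ¬C ∧ B ∨ ¬E ∧ ¬B ∧ C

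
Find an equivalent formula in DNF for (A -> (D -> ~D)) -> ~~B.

(A -> (D -> ~D)) -> ~~B
= ~(A -> (D -> ~D)) | ~~B
= ~(~A | (D -> ~D)) | ~~B
= ~(~A | ~D | ~D) | ~~B
= (~~A & ~~D & ~~D) | ~~B
= (A & ~~D & ~~D) | ~~B
= (A & D & ~~D) | ~~B
= (A & D & D) | ~~B
= (A & D & D) | B
= (A & D) | B

(A & D) | B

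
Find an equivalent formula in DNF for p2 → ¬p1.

¬p2 ∨ ¬p1

p2 → ¬p1
= ¬p2 ∨ ¬p1   [eliminate →]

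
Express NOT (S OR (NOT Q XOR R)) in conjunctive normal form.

NOT (S OR (NOT Q XOR R))
≡ NOT (S OR ((NOT Q OR R) AND NOT (NOT Q AND R)))   (expand XOR)
≡ NOT S AND NOT ((NOT Q OR R) AND NOT (NOT Q AND R))   (De Morgan)
≡ NOT S AND (NOT (NOT Q OR R) OR NOT NOT (NOT Q AND R))   (De Morgan)
≡ NOT S AND ((NOT NOT Q AND NOT R) OR NOT NOT (NOT Q AND R))   (De Morgan)
≡ NOT S AND ((Q AND NOT R) OR NOT NOT (NOT Q AND R))   (double negation)
≡ NOT S AND ((Q AND NOT R) OR (NOT Q AND R))   (double negation)
≡ NOT S AND (Q OR NOT Q) AND (Q OR R) AND (NOT R OR NOT Q) AND (NOT R OR R)   (distribute OR over AND)
≡ NOT S AND (Q OR R) AND (NOT R OR NOT Q)   (simplify)

NOT S AND (Q OR R) AND (NOT R OR NOT Q)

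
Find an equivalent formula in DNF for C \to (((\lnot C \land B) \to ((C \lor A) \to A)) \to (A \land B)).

\lnot C \lor (A \land B)

C \to (((\lnot C \land B) \to ((C \lor A) \to A)) \to (A \land B))
= \lnot C \lor (((\lnot C \land B) \to ((C \lor A) \to A)) \to (A \land B))   (eliminate \to)
= \lnot C \lor \lnot ((\lnot C \land B) \to ((C \lor A) \to A)) \lor (A \land B)   (eliminate \to)
= \lnot C \lor \lnot (\lnot (\lnot C \land B) \lor ((C \lor A) \to A)) \lor (A \land B)   (eliminate \to)
= \lnot C \lor \lnot (\lnot (\lnot C \land B) \lor \lnot (C \lor A) \lor A) \lor (A \land B)   (eliminate \to)
= \lnot C \lor (\lnot \lnot (\lnot C \land B) \land \lnot \lnot (C \lor A) \land \lnot A) \lor (A \land B)   (De Morgan)
= \lnot C \lor (\lnot C \land B \land \lnot \lnot (C \lor A) \land \lnot A) \lor (A \land B)   (double negation)
= \lnot C \lor (\lnot C \land B \land (C \lor A) \land \lnot A) \lor (A \land B)   (double negation)
= \lnot C \lor (\lnot C \land B \land C \land \lnot A) \lor (\lnot C \land B \land A \land \lnot A) \lor (A \land B)   (distribute \land over \lor)
= \lnot C \lor (A \land B)   (simplify)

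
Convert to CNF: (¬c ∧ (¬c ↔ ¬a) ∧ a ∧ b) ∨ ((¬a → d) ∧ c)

(c ∨ ¬a) ∧ (a ∨ d) ∧ (a ∨ c) ∧ (b ∨ c)

(¬c ∧ (¬c ↔ ¬a) ∧ a ∧ b) ∨ ((¬a → d) ∧ c)
≡ (¬c ∧ (¬c → ¬a) ∧ (¬a → ¬c) ∧ a ∧ b) ∨ ((¬a → d) ∧ c)
≡ (¬c ∧ (¬¬c ∨ ¬a) ∧ (¬a → ¬c) ∧ a ∧ b) ∨ ((¬a → d) ∧ c)
≡ (¬c ∧ (¬¬c ∨ ¬a) ∧ (¬¬a ∨ ¬c) ∧ a ∧ b) ∨ ((¬a → d) ∧ c)
≡ (¬c ∧ (¬¬c ∨ ¬a) ∧ (¬¬a ∨ ¬c) ∧ a ∧ b) ∨ ((¬¬a ∨ d) ∧ c)
≡ (¬c ∧ (c ∨ ¬a) ∧ (¬¬a ∨ ¬c) ∧ a ∧ b) ∨ ((¬¬a ∨ d) ∧ c)
≡ (¬c ∧ (c ∨ ¬a) ∧ (a ∨ ¬c) ∧ a ∧ b) ∨ ((¬¬a ∨ d) ∧ c)
≡ (¬c ∧ (c ∨ ¬a) ∧ (a ∨ ¬c) ∧ a ∧ b) ∨ ((a ∨ d) ∧ c)
≡ (¬c ∨ a ∨ d) ∧ (¬c ∨ c) ∧ (c ∨ ¬a ∨ a ∨ d) ∧ (c ∨ ¬a ∨ c) ∧ (a ∨ ¬c ∨ a ∨ d) ∧ (a ∨ ¬c ∨ c) ∧ (a ∨ a ∨ d) ∧ (a ∨ c) ∧ (b ∨ a ∨ d) ∧ (b ∨ c)
≡ (c ∨ ¬a) ∧ (a ∨ d) ∧ (a ∨ c) ∧ (b ∨ c)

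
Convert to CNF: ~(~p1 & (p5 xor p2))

(p1 | ~p5 | p2) & (p1 | ~p2 | p5)

~(~p1 & (p5 xor p2))
⇔ ~(~p1 & (p5 | p2) & ~(p5 & p2))   (expand xor)
⇔ ~~p1 | ~(p5 | p2) | ~~(p5 & p2)   (De Morgan)
⇔ p1 | ~(p5 | p2) | ~~(p5 & p2)   (double negation)
⇔ p1 | (~p5 & ~p2) | ~~(p5 & p2)   (De Morgan)
⇔ p1 | (~p5 & ~p2) | (p5 & p2)   (double negation)
⇔ (p1 | ~p5 | p5) & (p1 | ~p5 | p2) & (p1 | ~p2 | p5) & (p1 | ~p2 | p2)   (distribute | over &)
⇔ (p1 | ~p5 | p2) & (p1 | ~p2 | p5)   (simplify)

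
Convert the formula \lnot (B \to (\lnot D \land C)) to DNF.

(B \land D) \lor (B \land \lnot C)

\lnot (B \to (\lnot D \land C))
= \lnot (\lnot B \lor (\lnot D \land C))   — eliminate \to
= \lnot \lnot B \land \lnot (\lnot D \land C)   — De Morgan
= B \land \lnot (\lnot D \land C)   — double negation
= B \land (\lnot \lnot D \lor \lnot C)   — De Morgan
= B \land (D \lor \lnot C)   — double negation
= (B \land D) \lor (B \land \lnot C)   — distribute \land over \lor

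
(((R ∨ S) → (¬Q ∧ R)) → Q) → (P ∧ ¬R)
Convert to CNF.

(((R ∨ S) → (¬Q ∧ R)) → Q) → (P ∧ ¬R)
≡ ¬(((R ∨ S) → (¬Q ∧ R)) → Q) ∨ (P ∧ ¬R)   [eliminate →]
≡ ¬(¬((R ∨ S) → (¬Q ∧ R)) ∨ Q) ∨ (P ∧ ¬R)   [eliminate →]
≡ ¬(¬(¬(R ∨ S) ∨ (¬Q ∧ R)) ∨ Q) ∨ (P ∧ ¬R)   [eliminate →]
≡ (¬¬(¬(R ∨ S) ∨ (¬Q ∧ R)) ∧ ¬Q) ∨ (P ∧ ¬R)   [De Morgan]
≡ ((¬(R ∨ S) ∨ (¬Q ∧ R)) ∧ ¬Q) ∨ (P ∧ ¬R)   [double negation]
≡ (((¬R ∧ ¬S) ∨ (¬Q ∧ R)) ∧ ¬Q) ∨ (P ∧ ¬R)   [De Morgan]
≡ (¬R ∨ ¬Q ∨ P) ∧ (¬R ∨ ¬Q ∨ ¬R) ∧ (¬R ∨ R ∨ P) ∧ (¬R ∨ R ∨ ¬R) ∧ (¬S ∨ ¬Q ∨ P) ∧ (¬S ∨ ¬Q ∨ ¬R) ∧ (¬S ∨ R ∨ P) ∧ (¬S ∨ R ∨ ¬R) ∧ (¬Q ∨ P) ∧ (¬Q ∨ ¬R)   [distribute ∨ over ∧]
≡ (¬R ∨ ¬Q) ∧ (¬S ∨ R ∨ P) ∧ (¬Q ∨ P)   [simplify]

(¬R ∨ ¬Q) ∧ (¬S ∨ R ∨ P) ∧ (¬Q ∨ P)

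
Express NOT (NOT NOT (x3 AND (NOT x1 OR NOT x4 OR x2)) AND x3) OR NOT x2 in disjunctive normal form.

NOT x3 OR NOT x2

NOT (NOT NOT (x3 AND (NOT x1 OR NOT x4 OR x2)) AND x3) OR NOT x2
≡ NOT NOT NOT (x3 AND (NOT x1 OR NOT x4 OR x2)) OR NOT x3 OR NOT x2   [De Morgan]
≡ NOT (x3 AND (NOT x1 OR NOT x4 OR x2)) OR NOT x3 OR NOT x2   [double negation]
≡ NOT x3 OR NOT (NOT x1 OR NOT x4 OR x2) OR NOT x3 OR NOT x2   [De Morgan]
≡ NOT x3 OR (NOT NOT x1 AND NOT NOT x4 AND NOT x2) OR NOT x3 OR NOT x2   [De Morgan]
≡ NOT x3 OR (x1 AND NOT NOT x4 AND NOT x2) OR NOT x3 OR NOT x2   [double negation]
≡ NOT x3 OR (x1 AND x4 AND NOT x2) OR NOT x3 OR NOT x2   [double negation]
≡ NOT x3 OR NOT x2   [simplify]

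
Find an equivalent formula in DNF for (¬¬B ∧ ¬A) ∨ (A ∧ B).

(¬¬B ∧ ¬A) ∨ (A ∧ B)
≡ (B ∧ ¬A) ∨ (A ∧ B)   — double negation

(B ∧ ¬A) ∨ (A ∧ B)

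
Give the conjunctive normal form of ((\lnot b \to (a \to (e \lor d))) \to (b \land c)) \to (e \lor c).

((\lnot b \to (a \to (e \lor d))) \to (b \land c)) \to (e \lor c)
≡ \lnot ((\lnot b \to (a \to (e \lor d))) \to (b \land c)) \lor e \lor c
≡ \lnot (\lnot (\lnot b \to (a \to (e \lor d))) \lor (b \land c)) \lor e \lor c
≡ \lnot (\lnot (\lnot \lnot b \lor (a \to (e \lor d))) \lor (b \land c)) \lor e \lor c
≡ \lnot (\lnot (\lnot \lnot b \lor \lnot a \lor e \lor d) \lor (b \land c)) \lor e \lor c
≡ (\lnot \lnot (\lnot \lnot b \lor \lnot a \lor e \lor d) \land \lnot (b \land c)) \lor e \lor c
≡ ((\lnot \lnot b \lor \lnot a \lor e \lor d) \land \lnot (b \land c)) \lor e \lor c
≡ ((b \lor \lnot a \lor e \lor d) \land \lnot (b \land c)) \lor e \lor c
≡ ((b \lor \lnot a \lor e \lor d) \land (\lnot b \lor \lnot c)) \lor e \lor c
≡ (b \lor \lnot a \lor e \lor d \lor e \lor c) \land (\lnot b \lor \lnot c \lor e \lor c)
≡ b \lor \lnot a \lor e \lor d \lor c

b \lor \lnot a \lor e \lor d \lor c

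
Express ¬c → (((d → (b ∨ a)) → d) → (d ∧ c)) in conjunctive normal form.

¬c → (((d → (b ∨ a)) → d) → (d ∧ c))
= ¬¬c ∨ (((d → (b ∨ a)) → d) → (d ∧ c))   — eliminate →
= ¬¬c ∨ ¬((d → (b ∨ a)) → d) ∨ (d ∧ c)   — eliminate →
= ¬¬c ∨ ¬(¬(d → (b ∨ a)) ∨ d) ∨ (d ∧ c)   — eliminate →
= ¬¬c ∨ ¬(¬(¬d ∨ b ∨ a) ∨ d) ∨ (d ∧ c)   — eliminate →
= c ∨ ¬(¬(¬d ∨ b ∨ a) ∨ d) ∨ (d ∧ c)   — double negation
= c ∨ (¬¬(¬d ∨ b ∨ a) ∧ ¬d) ∨ (d ∧ c)   — De Morgan
= c ∨ ((¬d ∨ b ∨ a) ∧ ¬d) ∨ (d ∧ c)   — double negation
= (c ∨ ¬d ∨ b ∨ a ∨ d) ∧ (c ∨ ¬d ∨ b ∨ a ∨ c) ∧ (c ∨ ¬d ∨ d) ∧ (c ∨ ¬d ∨ c)   — distribute ∨ over ∧
= c ∨ ¬d   — simplify

c ∨ ¬d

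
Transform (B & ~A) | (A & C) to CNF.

(B & ~A) | (A & C)
= (B | A) & (B | C) & (~A | A) & (~A | C)   [distribute | over &]
= (B | A) & (B | C) & (~A | C)   [simplify]

(B | A) & (B | C) & (~A | C)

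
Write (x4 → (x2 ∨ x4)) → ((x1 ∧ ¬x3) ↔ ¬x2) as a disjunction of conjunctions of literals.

(¬x1 ∧ x2) ∨ (x3 ∧ x2) ∨ (¬x2 ∧ x1 ∧ ¬x3)

(x4 → (x2 ∨ x4)) → ((x1 ∧ ¬x3) ↔ ¬x2)
≡ ¬(x4 → (x2 ∨ x4)) ∨ ((x1 ∧ ¬x3) ↔ ¬x2)   — eliminate →
≡ ¬(¬x4 ∨ x2 ∨ x4) ∨ ((x1 ∧ ¬x3) ↔ ¬x2)   — eliminate →
≡ ¬(¬x4 ∨ x2 ∨ x4) ∨ (((x1 ∧ ¬x3) → ¬x2) ∧ (¬x2 → (x1 ∧ ¬x3)))   — eliminate ↔
≡ ¬(¬x4 ∨ x2 ∨ x4) ∨ ((¬(x1 ∧ ¬x3) ∨ ¬x2) ∧ (¬x2 → (x1 ∧ ¬x3)))   — eliminate →
≡ ¬(¬x4 ∨ x2 ∨ x4) ∨ ((¬(x1 ∧ ¬x3) ∨ ¬x2) ∧ (¬¬x2 ∨ (x1 ∧ ¬x3)))   — eliminate →
≡ (¬¬x4 ∧ ¬x2 ∧ ¬x4) ∨ ((¬(x1 ∧ ¬x3) ∨ ¬x2) ∧ (¬¬x2 ∨ (x1 ∧ ¬x3)))   — De Morgan
≡ (x4 ∧ ¬x2 ∧ ¬x4) ∨ ((¬(x1 ∧ ¬x3) ∨ ¬x2) ∧ (¬¬x2 ∨ (x1 ∧ ¬x3)))   — double negation
≡ (x4 ∧ ¬x2 ∧ ¬x4) ∨ ((¬x1 ∨ ¬¬x3 ∨ ¬x2) ∧ (¬¬x2 ∨ (x1 ∧ ¬x3)))   — De Morgan
≡ (x4 ∧ ¬x2 ∧ ¬x4) ∨ ((¬x1 ∨ x3 ∨ ¬x2) ∧ (¬¬x2 ∨ (x1 ∧ ¬x3)))   — double negation
≡ (x4 ∧ ¬x2 ∧ ¬x4) ∨ ((¬x1 ∨ x3 ∨ ¬x2) ∧ (x2 ∨ (x1 ∧ ¬x3)))   — double negation
≡ (x4 ∧ ¬x2 ∧ ¬x4) ∨ (¬x1 ∧ x2) ∨ (¬x1 ∧ x1 ∧ ¬x3) ∨ (x3 ∧ x2) ∨ (x3 ∧ x1 ∧ ¬x3) ∨ (¬x2 ∧ x2) ∨ (¬x2 ∧ x1 ∧ ¬x3)   — distribute ∧ over ∨
≡ (¬x1 ∧ x2) ∨ (x3 ∧ x2) ∨ (¬x2 ∧ x1 ∧ ¬x3)   — simplify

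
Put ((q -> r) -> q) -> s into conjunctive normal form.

((q -> r) -> q) -> s
≡ ~((q -> r) -> q) | s   — eliminate ->
≡ ~(~(q -> r) | q) | s   — eliminate ->
≡ ~(~(~q | r) | q) | s   — eliminate ->
≡ (~~(~q | r) & ~q) | s   — De Morgan
≡ ((~q | r) & ~q) | s   — double negation
≡ (~q | r | s) & (~q | s)   — distribute | over &
≡ ~q | s   — simplify

~q | s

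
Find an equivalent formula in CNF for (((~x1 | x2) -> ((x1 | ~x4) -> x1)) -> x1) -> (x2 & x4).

(x1 | x4) & (~x1 | x2) & (~x1 | x4)

(((~x1 | x2) -> ((x1 | ~x4) -> x1)) -> x1) -> (x2 & x4)
⇔ ~(((~x1 | x2) -> ((x1 | ~x4) -> x1)) -> x1) | (x2 & x4)   — eliminate ->
⇔ ~(~((~x1 | x2) -> ((x1 | ~x4) -> x1)) | x1) | (x2 & x4)   — eliminate ->
⇔ ~(~(~(~x1 | x2) | ((x1 | ~x4) -> x1)) | x1) | (x2 & x4)   — eliminate ->
⇔ ~(~(~(~x1 | x2) | ~(x1 | ~x4) | x1) | x1) | (x2 & x4)   — eliminate ->
⇔ (~~(~(~x1 | x2) | ~(x1 | ~x4) | x1) & ~x1) | (x2 & x4)   — De Morgan
⇔ ((~(~x1 | x2) | ~(x1 | ~x4) | x1) & ~x1) | (x2 & x4)   — double negation
⇔ (((~~x1 & ~x2) | ~(x1 | ~x4) | x1) & ~x1) | (x2 & x4)   — De Morgan
⇔ (((x1 & ~x2) | ~(x1 | ~x4) | x1) & ~x1) | (x2 & x4)   — double negation
⇔ (((x1 & ~x2) | (~x1 & ~~x4) | x1) & ~x1) | (x2 & x4)   — De Morgan
⇔ (((x1 & ~x2) | (~x1 & x4) | x1) & ~x1) | (x2 & x4)   — double negation
⇔ (x1 | ~x1 | x1 | x2) & (x1 | ~x1 | x1 | x4) & (x1 | x4 | x1 | x2) & (x1 | x4 | x1 | x4) & (~x2 | ~x1 | x1 | x2) & (~x2 | ~x1 | x1 | x4) & (~x2 | x4 | x1 | x2) & (~x2 | x4 | x1 | x4) & (~x1 | x2) & (~x1 | x4)   — distribute | over &
⇔ (x1 | x4) & (~x1 | x2) & (~x1 | x4)   — simplify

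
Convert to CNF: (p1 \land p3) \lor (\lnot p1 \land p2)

(p1 \land p3) \lor (\lnot p1 \land p2)
= (p1 \lor \lnot p1) \land (p1 \lor p2) \land (p3 \lor \lnot p1) \land (p3 \lor p2)   [distribute \lor over \land]
= (p1 \lor p2) \land (p3 \lor \lnot p1) \land (p3 \lor p2)   [simplify]

(p1 \lor p2) \land (p3 \lor \lnot p1) \land (p3 \lor p2)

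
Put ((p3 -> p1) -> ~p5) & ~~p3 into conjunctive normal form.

((p3 -> p1) -> ~p5) & ~~p3
≡ (~(p3 -> p1) | ~p5) & ~~p3   [eliminate ->]
≡ (~(~p3 | p1) | ~p5) & ~~p3   [eliminate ->]
≡ ((~~p3 & ~p1) | ~p5) & ~~p3   [De Morgan]
≡ ((p3 & ~p1) | ~p5) & ~~p3   [double negation]
≡ ((p3 & ~p1) | ~p5) & p3   [double negation]
≡ (p3 | ~p5) & (~p1 | ~p5) & p3   [distribute | over &]
≡ (~p1 | ~p5) & p3   [simplify]

(~p1 | ~p5) & p3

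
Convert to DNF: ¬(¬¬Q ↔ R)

¬(¬¬Q ↔ R)
⇔ ¬((¬¬Q → R) ∧ (R → ¬¬Q))   — eliminate ↔
⇔ ¬((¬¬¬Q ∨ R) ∧ (R → ¬¬Q))   — eliminate →
⇔ ¬((¬¬¬Q ∨ R) ∧ (¬R ∨ ¬¬Q))   — eliminate →
⇔ ¬(¬¬¬Q ∨ R) ∨ ¬(¬R ∨ ¬¬Q)   — De Morgan
⇔ ¬¬¬¬Q ∧ ¬R ∨ ¬(¬R ∨ ¬¬Q)   — De Morgan
⇔ ¬¬Q ∧ ¬R ∨ ¬(¬R ∨ ¬¬Q)   — double negation
⇔ Q ∧ ¬R ∨ ¬(¬R ∨ ¬¬Q)   — double negation
⇔ Q ∧ ¬R ∨ ¬¬R ∧ ¬¬¬Q   — De Morgan
⇔ Q ∧ ¬R ∨ R ∧ ¬¬¬Q   — double negation
⇔ Q ∧ ¬R ∨ R ∧ ¬Q   — double negation

Q ∧ ¬R ∨ R ∧ ¬Q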